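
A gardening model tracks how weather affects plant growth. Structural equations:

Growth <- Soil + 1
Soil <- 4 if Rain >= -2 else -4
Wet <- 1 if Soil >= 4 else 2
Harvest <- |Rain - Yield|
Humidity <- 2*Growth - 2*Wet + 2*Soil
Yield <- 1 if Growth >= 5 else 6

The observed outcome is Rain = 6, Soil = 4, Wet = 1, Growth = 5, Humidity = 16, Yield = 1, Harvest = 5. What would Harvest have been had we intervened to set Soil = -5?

Under do(Soil=-5), the mechanism Soil <- 4 if Rain >= -2 else -4 is discarded; Soil is fixed at -5.
Growth = Soil + 1  [with Soil=-5]  = -4
Yield = 1 if Growth >= 5 else 6  [with Growth=-4]  = 6
Harvest = |Rain - Yield|  [with Rain=6, Yield=6]  = 0

0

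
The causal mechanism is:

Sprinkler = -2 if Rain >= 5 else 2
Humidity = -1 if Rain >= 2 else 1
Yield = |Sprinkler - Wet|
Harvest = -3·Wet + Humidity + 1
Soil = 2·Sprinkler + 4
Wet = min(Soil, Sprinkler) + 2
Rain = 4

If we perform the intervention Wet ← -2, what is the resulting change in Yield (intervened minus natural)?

Under do(Wet=-2), the mechanism Wet = min(Soil, Sprinkler) + 2 is discarded; Wet is fixed at -2.
Sprinkler = -2 if Rain >= 5 else 2  [with Rain=4]  = 2
Yield = |Sprinkler - Wet|  [with Sprinkler=2, Wet=-2]  = 4
Without intervention: Sprinkler = -2 if Rain >= 5 else 2  [with Rain=4]  = 2; Soil = 2·Sprinkler + 4  [with Sprinkler=2]  = 8; Wet = min(Soil, Sprinkler) + 2  [with Soil=8, Sprinkler=2]  = 4; Yield = |Sprinkler - Wet|  [with Sprinkler=2, Wet=4]  = 2.
Change = 4 − 2 = 2.

2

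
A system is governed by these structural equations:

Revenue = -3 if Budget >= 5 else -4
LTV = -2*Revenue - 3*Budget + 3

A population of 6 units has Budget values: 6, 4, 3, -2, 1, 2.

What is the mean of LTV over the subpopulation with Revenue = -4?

6.2

Conditioning on Revenue=-4 selects the 5 unit(s) with Budget ∈ {4, 3, -2, 1, 2}. Their LTV values: -1, 2, 17, 8, 5. Mean = 6.2.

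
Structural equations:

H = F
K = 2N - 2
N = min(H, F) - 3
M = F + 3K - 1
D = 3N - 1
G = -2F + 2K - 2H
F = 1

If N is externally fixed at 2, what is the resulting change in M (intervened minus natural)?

24

The intervention breaks the incoming arrows to N: N = min(H, F) - 3 no longer applies, and N = 2.
K = 2N - 2  [with N=2]  = 2
M = F + 3K - 1  [with F=1, K=2]  = 6
Without intervention: H = F  [with F=1]  = 1; N = min(H, F) - 3  [with H=1, F=1]  = -2; K = 2N - 2  [with N=-2]  = -6; M = F + 3K - 1  [with F=1, K=-6]  = -18.
Change = 6 − (-18) = 24.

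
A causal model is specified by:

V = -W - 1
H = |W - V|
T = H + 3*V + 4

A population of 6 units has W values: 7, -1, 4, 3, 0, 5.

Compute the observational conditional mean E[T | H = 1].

Observing H=1 restricts to units where H's equation naturally yields 1: W ∈ {-1, 0}. In that subpopulation T = 5, 2, mean 3.5.

3.5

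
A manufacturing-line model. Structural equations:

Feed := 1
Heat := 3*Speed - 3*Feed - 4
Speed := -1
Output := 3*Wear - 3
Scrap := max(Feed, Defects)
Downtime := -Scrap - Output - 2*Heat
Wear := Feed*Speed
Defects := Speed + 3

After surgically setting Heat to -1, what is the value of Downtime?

6

The intervention breaks the incoming arrows to Heat: Heat := 3*Speed - 3*Feed - 4 no longer applies, and Heat = -1.
Wear = Feed*Speed  [with Feed=1, Speed=-1]  = -1
Defects = Speed + 3  [with Speed=-1]  = 2
Scrap = max(Feed, Defects)  [with Feed=1, Defects=2]  = 2
Output = 3*Wear - 3  [with Wear=-1]  = -6
Downtime = -Scrap - Output - 2*Heat  [with Scrap=2, Output=-6, Heat=-1]  = 6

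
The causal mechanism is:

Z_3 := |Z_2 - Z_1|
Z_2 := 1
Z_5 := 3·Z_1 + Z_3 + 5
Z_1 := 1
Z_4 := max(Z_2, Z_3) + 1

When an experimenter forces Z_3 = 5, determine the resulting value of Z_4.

6

The intervention breaks the incoming arrows to Z_3: Z_3 := |Z_2 - Z_1| no longer applies, and Z_3 = 5.
Z_4 = max(Z_2, Z_3) + 1  [with Z_2=1, Z_3=5]  = 6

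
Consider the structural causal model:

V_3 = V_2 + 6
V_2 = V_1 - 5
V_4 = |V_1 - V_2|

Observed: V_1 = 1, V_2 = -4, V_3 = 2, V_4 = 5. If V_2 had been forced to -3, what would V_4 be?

4

Under do(V_2=-3), the mechanism V_2 = V_1 - 5 is discarded; V_2 is fixed at -3.
V_4 = |V_1 - V_2|  [with V_1=1, V_2=-3]  = 4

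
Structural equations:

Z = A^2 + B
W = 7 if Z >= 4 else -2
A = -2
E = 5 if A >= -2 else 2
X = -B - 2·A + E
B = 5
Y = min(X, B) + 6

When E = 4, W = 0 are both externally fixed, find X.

The joint intervention fixes E = 4, W = 0, removing each variable's own equation.
X = -B - 2·A + E  [with B=5, A=-2, E=4]  = 3

3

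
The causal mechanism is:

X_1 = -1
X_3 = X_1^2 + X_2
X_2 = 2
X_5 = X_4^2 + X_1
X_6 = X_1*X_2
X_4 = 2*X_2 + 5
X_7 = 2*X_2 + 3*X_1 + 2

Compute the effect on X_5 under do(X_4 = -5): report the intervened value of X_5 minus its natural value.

Intervening sets X_4 = -5 and removes its equation (X_4 = 2*X_2 + 5).
X_5 = X_4^2 + X_1  [with X_4=-5, X_1=-1]  = 24
Without intervention: X_4 = 2*X_2 + 5  [with X_2=2]  = 9; X_5 = X_4^2 + X_1  [with X_4=9, X_1=-1]  = 80.
Change = 24 − 80 = -56.

-56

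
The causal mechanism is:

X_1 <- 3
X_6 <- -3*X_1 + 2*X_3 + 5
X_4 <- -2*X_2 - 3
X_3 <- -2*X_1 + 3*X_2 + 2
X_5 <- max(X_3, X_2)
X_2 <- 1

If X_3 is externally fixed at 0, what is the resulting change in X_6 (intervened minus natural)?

2

The intervention breaks the incoming arrows to X_3: X_3 <- -2*X_1 + 3*X_2 + 2 no longer applies, and X_3 = 0.
X_6 = -3*X_1 + 2*X_3 + 5  [with X_1=3, X_3=0]  = -4
Without intervention: X_3 = -2*X_1 + 3*X_2 + 2  [with X_1=3, X_2=1]  = -1; X_6 = -3*X_1 + 2*X_3 + 5  [with X_1=3, X_3=-1]  = -6.
Change = -4 − (-6) = 2.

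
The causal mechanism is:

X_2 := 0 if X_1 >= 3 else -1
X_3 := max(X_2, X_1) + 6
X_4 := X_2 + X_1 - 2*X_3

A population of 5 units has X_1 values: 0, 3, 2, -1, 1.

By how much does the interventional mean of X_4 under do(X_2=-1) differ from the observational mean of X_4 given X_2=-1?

-0.5

The intervention sets X_2=-1 in all 5 units regardless of X_1. Recomputing X_4 per unit gives -13, -16, -15, -12, -14; average -14.
Conditioning on X_2=-1 selects the 4 unit(s) with X_1 ∈ {0, 2, -1, 1}. Their X_4 values: -13, -15, -12, -14. Mean = -13.5.
Difference = -14 − (-13.5) = -0.5.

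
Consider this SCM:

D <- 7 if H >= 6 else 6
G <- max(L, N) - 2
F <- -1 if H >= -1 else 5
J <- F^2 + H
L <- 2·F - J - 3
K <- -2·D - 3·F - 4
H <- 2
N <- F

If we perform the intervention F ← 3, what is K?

do(F=3) replaces the equation F <- -1 if H >= -1 else 5 with the constant F = 3.
D = 7 if H >= 6 else 6  [with H=2]  = 6
K = -2·D - 3·F - 4  [with D=6, F=3]  = -25

-25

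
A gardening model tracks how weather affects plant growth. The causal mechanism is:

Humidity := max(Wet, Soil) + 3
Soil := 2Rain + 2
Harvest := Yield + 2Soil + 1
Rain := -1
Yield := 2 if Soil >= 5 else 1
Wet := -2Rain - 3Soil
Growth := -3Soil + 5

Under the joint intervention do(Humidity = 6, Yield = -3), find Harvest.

Under do(Humidity = 6, Yield = -3), each intervened variable's structural equation is replaced by its fixed value.
Soil = 2Rain + 2  [with Rain=-1]  = 0
Harvest = Yield + 2Soil + 1  [with Yield=-3, Soil=0]  = -2

-2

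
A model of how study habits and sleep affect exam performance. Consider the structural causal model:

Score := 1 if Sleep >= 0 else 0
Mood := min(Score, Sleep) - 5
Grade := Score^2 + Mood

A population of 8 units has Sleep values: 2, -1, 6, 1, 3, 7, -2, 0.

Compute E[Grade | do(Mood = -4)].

do(Mood=-4) breaks Mood's dependence on Sleep. With Mood=-4 fixed, Grade across the units is -3, -4, -3, -3, -3, -3, -4, -3, mean -3.25.

-3.25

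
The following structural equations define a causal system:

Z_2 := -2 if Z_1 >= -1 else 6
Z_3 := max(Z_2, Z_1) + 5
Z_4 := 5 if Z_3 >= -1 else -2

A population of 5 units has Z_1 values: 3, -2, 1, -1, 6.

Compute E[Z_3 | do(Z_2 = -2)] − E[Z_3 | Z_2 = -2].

The intervention sets Z_2=-2 in all 5 units regardless of Z_1. Recomputing Z_3 per unit gives 8, 3, 6, 4, 11; average 6.4.
Conditioning on Z_2=-2 selects the 4 unit(s) with Z_1 ∈ {3, 1, -1, 6}. Their Z_3 values: 8, 6, 4, 11. Mean = 7.25.
Difference = 6.4 − 7.25 = -0.85.

-0.85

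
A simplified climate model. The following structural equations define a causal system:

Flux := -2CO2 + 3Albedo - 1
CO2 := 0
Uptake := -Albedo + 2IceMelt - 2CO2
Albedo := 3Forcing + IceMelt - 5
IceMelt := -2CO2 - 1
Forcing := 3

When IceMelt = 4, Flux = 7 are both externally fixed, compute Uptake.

0

Setting IceMelt = 4, Flux = 7 by intervention discards those variables' equations.
Albedo = 3Forcing + IceMelt - 5  [with Forcing=3, IceMelt=4]  = 8
Uptake = -Albedo + 2IceMelt - 2CO2  [with Albedo=8, IceMelt=4, CO2=0]  = 0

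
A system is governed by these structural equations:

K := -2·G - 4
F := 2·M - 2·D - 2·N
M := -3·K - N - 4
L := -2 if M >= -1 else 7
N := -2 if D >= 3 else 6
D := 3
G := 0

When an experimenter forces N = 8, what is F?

The intervention breaks the incoming arrows to N: N := -2 if D >= 3 else 6 no longer applies, and N = 8.
K = -2·G - 4  [with G=0]  = -4
M = -3·K - N - 4  [with K=-4, N=8]  = 0
F = 2·M - 2·D - 2·N  [with M=0, D=3, N=8]  = -22

-22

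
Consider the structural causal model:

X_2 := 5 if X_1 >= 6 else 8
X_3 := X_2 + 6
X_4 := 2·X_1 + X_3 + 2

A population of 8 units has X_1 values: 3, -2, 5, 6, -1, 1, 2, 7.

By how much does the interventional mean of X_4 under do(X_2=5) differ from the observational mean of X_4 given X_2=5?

do(X_2=5) breaks X_2's dependence on X_1. With X_2=5 fixed, X_4 across the units is 19, 9, 23, 25, 11, 15, 17, 27, mean 18.25.
Observing X_2=5 restricts to units where X_2's equation naturally yields 5: X_1 ∈ {6, 7}. In that subpopulation X_4 = 25, 27, mean 26.
Difference = 18.25 − 26 = -7.75.

-7.75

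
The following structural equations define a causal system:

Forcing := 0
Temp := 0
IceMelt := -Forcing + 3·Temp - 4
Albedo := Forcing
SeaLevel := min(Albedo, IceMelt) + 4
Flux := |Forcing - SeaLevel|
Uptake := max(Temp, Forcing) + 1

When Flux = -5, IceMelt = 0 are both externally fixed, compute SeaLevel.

Under do(Flux = -5, IceMelt = 0), each intervened variable's structural equation is replaced by its fixed value.
Albedo = Forcing  [with Forcing=0]  = 0
SeaLevel = min(Albedo, IceMelt) + 4  [with Albedo=0, IceMelt=0]  = 4

4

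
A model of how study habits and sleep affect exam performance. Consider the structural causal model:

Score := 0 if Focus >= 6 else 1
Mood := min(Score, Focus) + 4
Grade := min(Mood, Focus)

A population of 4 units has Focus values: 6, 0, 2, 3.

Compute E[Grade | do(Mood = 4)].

Under do(Mood=4), Mood's equation is replaced by Mood=4 for every unit. Per-unit Grade: 4, 0, 2, 3. Mean = 2.25.

2.25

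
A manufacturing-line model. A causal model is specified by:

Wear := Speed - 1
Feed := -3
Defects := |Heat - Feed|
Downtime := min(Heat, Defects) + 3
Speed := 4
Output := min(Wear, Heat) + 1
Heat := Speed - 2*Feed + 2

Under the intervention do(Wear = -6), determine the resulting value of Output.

Under do(Wear=-6), the mechanism Wear := Speed - 1 is discarded; Wear is fixed at -6.
Heat = Speed - 2*Feed + 2  [with Speed=4, Feed=-3]  = 12
Output = min(Wear, Heat) + 1  [with Wear=-6, Heat=12]  = -5

-5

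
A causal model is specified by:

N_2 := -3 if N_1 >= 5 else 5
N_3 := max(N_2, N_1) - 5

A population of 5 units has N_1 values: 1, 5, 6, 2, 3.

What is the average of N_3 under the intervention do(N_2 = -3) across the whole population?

-1.6

The intervention sets N_2=-3 in all 5 units regardless of N_1. Recomputing N_3 per unit gives -4, 0, 1, -3, -2; average -1.6.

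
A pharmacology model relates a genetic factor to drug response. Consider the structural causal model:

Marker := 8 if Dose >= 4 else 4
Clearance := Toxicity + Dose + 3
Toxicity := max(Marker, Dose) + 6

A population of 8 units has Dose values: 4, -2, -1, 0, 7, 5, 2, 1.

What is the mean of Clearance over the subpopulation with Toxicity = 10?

E[Clearance|Toxicity=10] averages over only the 5 units with Toxicity=10 (Dose = -2, -1, 0, 2, 1): Clearance = 11, 12, 13, 15, 14, mean 13.

13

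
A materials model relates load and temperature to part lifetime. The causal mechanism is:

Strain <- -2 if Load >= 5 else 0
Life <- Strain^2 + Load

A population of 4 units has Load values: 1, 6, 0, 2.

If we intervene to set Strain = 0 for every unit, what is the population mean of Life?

The intervention sets Strain=0 in all 4 units regardless of Load. Recomputing Life per unit gives 1, 6, 0, 2; average 2.25.

2.25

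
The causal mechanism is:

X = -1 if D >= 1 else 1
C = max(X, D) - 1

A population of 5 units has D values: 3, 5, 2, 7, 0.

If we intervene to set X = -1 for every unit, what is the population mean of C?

2.4

do(X=-1) breaks X's dependence on D. With X=-1 fixed, C across the units is 2, 4, 1, 6, -1, mean 2.4.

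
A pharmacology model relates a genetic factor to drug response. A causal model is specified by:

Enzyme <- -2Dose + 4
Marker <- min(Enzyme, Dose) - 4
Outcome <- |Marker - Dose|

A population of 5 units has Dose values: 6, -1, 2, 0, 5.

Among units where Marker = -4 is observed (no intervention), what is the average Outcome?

5

Observing Marker=-4 restricts to units where Marker's equation naturally yields -4: Dose ∈ {2, 0}. In that subpopulation Outcome = 6, 4, mean 5.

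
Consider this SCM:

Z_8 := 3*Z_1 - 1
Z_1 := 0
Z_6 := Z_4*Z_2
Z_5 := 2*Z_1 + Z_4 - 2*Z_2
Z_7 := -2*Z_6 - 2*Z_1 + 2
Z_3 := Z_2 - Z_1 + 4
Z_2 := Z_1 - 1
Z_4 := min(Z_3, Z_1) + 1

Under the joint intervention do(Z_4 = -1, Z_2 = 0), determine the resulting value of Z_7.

Under do(Z_4 = -1, Z_2 = 0), each intervened variable's structural equation is replaced by its fixed value.
Z_6 = Z_4*Z_2  [with Z_4=-1, Z_2=0]  = 0
Z_7 = -2*Z_6 - 2*Z_1 + 2  [with Z_6=0, Z_1=0]  = 2

2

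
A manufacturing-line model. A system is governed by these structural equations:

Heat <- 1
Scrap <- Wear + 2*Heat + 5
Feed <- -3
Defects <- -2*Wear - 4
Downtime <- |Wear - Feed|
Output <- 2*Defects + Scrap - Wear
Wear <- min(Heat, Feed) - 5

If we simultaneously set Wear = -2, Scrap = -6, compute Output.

-4

Setting Wear = -2, Scrap = -6 by intervention discards those variables' equations.
Defects = -2*Wear - 4  [with Wear=-2]  = 0
Output = 2*Defects + Scrap - Wear  [with Defects=0, Scrap=-6, Wear=-2]  = -4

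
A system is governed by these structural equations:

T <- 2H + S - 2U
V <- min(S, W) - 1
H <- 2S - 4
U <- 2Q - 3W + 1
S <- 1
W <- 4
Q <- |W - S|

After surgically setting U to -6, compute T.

9

Intervening sets U = -6 and removes its equation (U <- 2Q - 3W + 1).
H = 2S - 4  [with S=1]  = -2
T = 2H + S - 2U  [with H=-2, S=1, U=-6]  = 9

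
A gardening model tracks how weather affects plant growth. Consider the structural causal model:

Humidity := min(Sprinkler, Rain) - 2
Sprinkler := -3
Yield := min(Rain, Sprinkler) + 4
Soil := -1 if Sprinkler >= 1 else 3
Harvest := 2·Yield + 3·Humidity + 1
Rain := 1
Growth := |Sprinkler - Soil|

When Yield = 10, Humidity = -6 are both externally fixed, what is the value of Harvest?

3

Setting Yield = 10, Humidity = -6 by intervention discards those variables' equations.
Harvest = 2·Yield + 3·Humidity + 1  [with Yield=10, Humidity=-6]  = 3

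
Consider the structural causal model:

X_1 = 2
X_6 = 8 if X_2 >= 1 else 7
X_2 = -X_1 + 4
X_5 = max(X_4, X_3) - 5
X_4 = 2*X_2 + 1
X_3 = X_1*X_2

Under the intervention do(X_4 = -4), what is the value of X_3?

4

Under do(X_4=-4), the mechanism X_4 = 2*X_2 + 1 is discarded; X_4 is fixed at -4.
Since X_3 is not a descendant of the intervened variable, it is unaffected.
X_2 = -X_1 + 4  [with X_1=2]  = 2
X_3 = X_1*X_2  [with X_1=2, X_2=2]  = 4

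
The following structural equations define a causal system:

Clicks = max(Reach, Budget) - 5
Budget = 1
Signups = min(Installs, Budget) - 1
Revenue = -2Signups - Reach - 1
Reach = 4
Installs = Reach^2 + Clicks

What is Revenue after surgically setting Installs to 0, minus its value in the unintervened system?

Under do(Installs=0), the mechanism Installs = Reach^2 + Clicks is discarded; Installs is fixed at 0.
Signups = min(Installs, Budget) - 1  [with Installs=0, Budget=1]  = -1
Revenue = -2Signups - Reach - 1  [with Signups=-1, Reach=4]  = -3
Without intervention: Clicks = max(Reach, Budget) - 5  [with Reach=4, Budget=1]  = -1; Installs = Reach^2 + Clicks  [with Reach=4, Clicks=-1]  = 15; Signups = min(Installs, Budget) - 1  [with Installs=15, Budget=1]  = 0; Revenue = -2Signups - Reach - 1  [with Signups=0, Reach=4]  = -5.
Change = -3 − (-5) = 2.

2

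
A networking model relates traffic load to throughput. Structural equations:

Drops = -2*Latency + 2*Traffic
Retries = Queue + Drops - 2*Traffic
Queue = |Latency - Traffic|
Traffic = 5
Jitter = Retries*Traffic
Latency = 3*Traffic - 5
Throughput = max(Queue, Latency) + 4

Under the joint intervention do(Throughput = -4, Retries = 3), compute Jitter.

Setting Throughput = -4, Retries = 3 by intervention discards those variables' equations.
Jitter = Retries*Traffic  [with Retries=3, Traffic=5]  = 15

15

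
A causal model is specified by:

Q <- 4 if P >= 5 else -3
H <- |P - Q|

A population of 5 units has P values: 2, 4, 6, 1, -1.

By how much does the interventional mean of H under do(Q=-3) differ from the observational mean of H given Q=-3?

Every unit gets Q=-3 under the intervention. H values become 5, 7, 9, 4, 2; E[H|do(Q=-3)] = 5.4.
Conditioning on Q=-3 selects the 4 unit(s) with P ∈ {2, 4, 1, -1}. Their H values: 5, 7, 4, 2. Mean = 4.5.
Difference = 5.4 − 4.5 = 0.9.

0.9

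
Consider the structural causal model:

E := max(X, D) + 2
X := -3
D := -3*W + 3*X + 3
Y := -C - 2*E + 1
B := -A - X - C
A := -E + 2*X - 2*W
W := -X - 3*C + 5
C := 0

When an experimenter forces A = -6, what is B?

Intervening sets A = -6 and removes its equation (A := -E + 2*X - 2*W).
B = -A - X - C  [with A=-6, X=-3, C=0]  = 9

9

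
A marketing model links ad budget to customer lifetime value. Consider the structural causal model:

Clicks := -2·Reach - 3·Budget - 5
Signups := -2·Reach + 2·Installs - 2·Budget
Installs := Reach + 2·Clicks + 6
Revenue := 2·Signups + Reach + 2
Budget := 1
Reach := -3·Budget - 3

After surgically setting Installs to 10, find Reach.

-6

The intervention breaks the incoming arrows to Installs: Installs := Reach + 2·Clicks + 6 no longer applies, and Installs = 10.
Since Reach is not a descendant of the intervened variable, it is unaffected.
Reach = -3·Budget - 3  [with Budget=1]  = -6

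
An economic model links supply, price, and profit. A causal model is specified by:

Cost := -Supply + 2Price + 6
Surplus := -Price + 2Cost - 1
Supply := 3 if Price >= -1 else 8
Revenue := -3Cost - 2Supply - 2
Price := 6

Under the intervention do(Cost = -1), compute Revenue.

-5

The intervention breaks the incoming arrows to Cost: Cost := -Supply + 2Price + 6 no longer applies, and Cost = -1.
Supply = 3 if Price >= -1 else 8  [with Price=6]  = 3
Revenue = -3Cost - 2Supply - 2  [with Cost=-1, Supply=3]  = -5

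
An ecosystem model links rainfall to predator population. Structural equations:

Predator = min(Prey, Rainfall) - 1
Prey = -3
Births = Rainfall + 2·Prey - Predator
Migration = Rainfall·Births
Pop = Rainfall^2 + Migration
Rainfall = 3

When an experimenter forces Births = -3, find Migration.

-9

Intervening sets Births = -3 and removes its equation (Births = Rainfall + 2·Prey - Predator).
Migration = Rainfall·Births  [with Rainfall=3, Births=-3]  = -9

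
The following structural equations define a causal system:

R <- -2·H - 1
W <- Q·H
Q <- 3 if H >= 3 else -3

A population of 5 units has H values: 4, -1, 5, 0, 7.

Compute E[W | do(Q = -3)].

-9

Under do(Q=-3), Q's equation is replaced by Q=-3 for every unit. Per-unit W: -12, 3, -15, 0, -21. Mean = -9.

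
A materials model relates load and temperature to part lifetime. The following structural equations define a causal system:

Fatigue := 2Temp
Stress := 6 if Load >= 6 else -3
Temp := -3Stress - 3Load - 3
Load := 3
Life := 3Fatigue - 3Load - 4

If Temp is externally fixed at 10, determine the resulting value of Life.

do(Temp=10) replaces the equation Temp := -3Stress - 3Load - 3 with the constant Temp = 10.
Fatigue = 2Temp  [with Temp=10]  = 20
Life = 3Fatigue - 3Load - 4  [with Fatigue=20, Load=3]  = 47

47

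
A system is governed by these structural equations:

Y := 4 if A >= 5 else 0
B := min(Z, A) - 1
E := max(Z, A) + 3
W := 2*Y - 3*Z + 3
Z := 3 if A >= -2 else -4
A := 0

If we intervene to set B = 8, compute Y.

0

Under do(B=8), the mechanism B := min(Z, A) - 1 is discarded; B is fixed at 8.
No directed path runs from B to Y, so Y keeps its natural value.
Y = 4 if A >= 5 else 0  [with A=0]  = 0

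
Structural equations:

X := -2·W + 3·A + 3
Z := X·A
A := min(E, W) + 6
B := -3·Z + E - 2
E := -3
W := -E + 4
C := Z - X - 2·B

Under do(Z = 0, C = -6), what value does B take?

-5

Under do(Z = 0, C = -6), each intervened variable's structural equation is replaced by its fixed value.
B = -3·Z + E - 2  [with Z=0, E=-3]  = -5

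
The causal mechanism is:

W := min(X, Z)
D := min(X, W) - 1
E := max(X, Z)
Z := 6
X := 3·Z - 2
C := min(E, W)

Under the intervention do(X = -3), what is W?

The intervention breaks the incoming arrows to X: X := 3·Z - 2 no longer applies, and X = -3.
W = min(X, Z)  [with X=-3, Z=6]  = -3

-3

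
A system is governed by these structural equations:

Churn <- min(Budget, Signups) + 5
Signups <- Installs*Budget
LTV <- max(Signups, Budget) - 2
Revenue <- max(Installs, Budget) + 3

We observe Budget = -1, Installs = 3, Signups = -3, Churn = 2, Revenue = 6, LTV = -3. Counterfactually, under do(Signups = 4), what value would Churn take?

4

The intervention breaks the incoming arrows to Signups: Signups <- Installs*Budget no longer applies, and Signups = 4.
Churn = min(Budget, Signups) + 5  [with Budget=-1, Signups=4]  = 4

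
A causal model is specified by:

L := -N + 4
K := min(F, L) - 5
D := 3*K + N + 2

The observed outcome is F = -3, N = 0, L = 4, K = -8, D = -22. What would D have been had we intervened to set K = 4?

Intervening sets K = 4 and removes its equation (K := min(F, L) - 5).
D = 3*K + N + 2  [with K=4, N=0]  = 14

14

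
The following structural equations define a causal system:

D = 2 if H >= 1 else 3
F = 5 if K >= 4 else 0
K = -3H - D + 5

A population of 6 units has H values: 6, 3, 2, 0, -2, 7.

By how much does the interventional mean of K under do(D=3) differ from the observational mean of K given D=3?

-11

do(D=3) breaks D's dependence on H. With D=3 fixed, K across the units is -16, -7, -4, 2, 8, -19, mean -6.
Observing D=3 restricts to units where D's equation naturally yields 3: H ∈ {0, -2}. In that subpopulation K = 2, 8, mean 5.
Difference = -6 − 5 = -11.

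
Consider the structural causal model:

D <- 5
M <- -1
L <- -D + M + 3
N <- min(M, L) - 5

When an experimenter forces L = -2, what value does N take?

The intervention breaks the incoming arrows to L: L <- -D + M + 3 no longer applies, and L = -2.
N = min(M, L) - 5  [with M=-1, L=-2]  = -7

-7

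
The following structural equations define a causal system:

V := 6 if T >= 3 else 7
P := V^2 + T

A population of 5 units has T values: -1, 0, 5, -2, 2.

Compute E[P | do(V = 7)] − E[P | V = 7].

The intervention sets V=7 in all 5 units regardless of T. Recomputing P per unit gives 48, 49, 54, 47, 51; average 49.8.
E[P|V=7] averages over only the 4 units with V=7 (T = -1, 0, -2, 2): P = 48, 49, 47, 51, mean 48.75.
Difference = 49.8 − 48.75 = 1.05.

1.05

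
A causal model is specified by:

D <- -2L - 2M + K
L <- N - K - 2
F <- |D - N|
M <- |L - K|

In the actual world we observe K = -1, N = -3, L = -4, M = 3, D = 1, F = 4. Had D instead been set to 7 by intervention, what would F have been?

10

The intervention breaks the incoming arrows to D: D <- -2L - 2M + K no longer applies, and D = 7.
F = |D - N|  [with D=7, N=-3]  = 10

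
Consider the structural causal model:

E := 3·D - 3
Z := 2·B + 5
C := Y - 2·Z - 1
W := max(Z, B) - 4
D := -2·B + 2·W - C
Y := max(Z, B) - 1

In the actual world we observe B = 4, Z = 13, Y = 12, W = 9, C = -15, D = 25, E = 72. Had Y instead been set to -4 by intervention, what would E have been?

120

The intervention breaks the incoming arrows to Y: Y := max(Z, B) - 1 no longer applies, and Y = -4.
Z = 2·B + 5  [with B=4]  = 13
W = max(Z, B) - 4  [with Z=13, B=4]  = 9
C = Y - 2·Z - 1  [with Y=-4, Z=13]  = -31
D = -2·B + 2·W - C  [with B=4, W=9, C=-31]  = 41
E = 3·D - 3  [with D=41]  = 120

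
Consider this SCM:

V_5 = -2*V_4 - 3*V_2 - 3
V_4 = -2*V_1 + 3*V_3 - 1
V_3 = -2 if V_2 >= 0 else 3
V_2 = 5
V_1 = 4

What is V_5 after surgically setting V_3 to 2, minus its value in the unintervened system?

-24

do(V_3=2) replaces the equation V_3 = -2 if V_2 >= 0 else 3 with the constant V_3 = 2.
V_4 = -2*V_1 + 3*V_3 - 1  [with V_1=4, V_3=2]  = -3
V_5 = -2*V_4 - 3*V_2 - 3  [with V_4=-3, V_2=5]  = -12
Without intervention: V_3 = -2 if V_2 >= 0 else 3  [with V_2=5]  = -2; V_4 = -2*V_1 + 3*V_3 - 1  [with V_1=4, V_3=-2]  = -15; V_5 = -2*V_4 - 3*V_2 - 3  [with V_4=-15, V_2=5]  = 12.
Change = -12 − 12 = -24.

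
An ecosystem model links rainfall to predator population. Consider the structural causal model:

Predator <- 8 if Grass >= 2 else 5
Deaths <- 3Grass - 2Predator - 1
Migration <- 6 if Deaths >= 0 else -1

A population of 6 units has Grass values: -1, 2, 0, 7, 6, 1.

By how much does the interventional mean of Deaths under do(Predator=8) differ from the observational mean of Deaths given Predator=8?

The intervention sets Predator=8 in all 6 units regardless of Grass. Recomputing Deaths per unit gives -20, -11, -17, 4, 1, -14; average -9.5.
E[Deaths|Predator=8] averages over only the 3 units with Predator=8 (Grass = 2, 7, 6): Deaths = -11, 4, 1, mean -2.
Difference = -9.5 − (-2) = -7.5.

-7.5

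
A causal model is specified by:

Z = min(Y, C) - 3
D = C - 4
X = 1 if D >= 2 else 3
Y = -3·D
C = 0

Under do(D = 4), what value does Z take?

-15

Under do(D=4), the mechanism D = C - 4 is discarded; D is fixed at 4.
Y = -3·D  [with D=4]  = -12
Z = min(Y, C) - 3  [with Y=-12, C=0]  = -15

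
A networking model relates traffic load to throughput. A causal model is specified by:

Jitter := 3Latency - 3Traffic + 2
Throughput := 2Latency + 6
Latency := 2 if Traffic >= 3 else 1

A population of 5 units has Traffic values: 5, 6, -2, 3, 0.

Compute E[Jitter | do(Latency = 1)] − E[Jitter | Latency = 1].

The intervention sets Latency=1 in all 5 units regardless of Traffic. Recomputing Jitter per unit gives -10, -13, 11, -4, 5; average -2.2.
E[Jitter|Latency=1] averages over only the 2 units with Latency=1 (Traffic = -2, 0): Jitter = 11, 5, mean 8.
Difference = -2.2 − 8 = -10.2.

-10.2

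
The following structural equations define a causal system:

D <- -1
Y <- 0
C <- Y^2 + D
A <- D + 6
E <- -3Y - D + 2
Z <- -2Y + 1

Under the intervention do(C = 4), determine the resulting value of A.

The intervention breaks the incoming arrows to C: C <- Y^2 + D no longer applies, and C = 4.
A is not downstream of the intervention, so its value is determined by the original equations.
A = D + 6  [with D=-1]  = 5

5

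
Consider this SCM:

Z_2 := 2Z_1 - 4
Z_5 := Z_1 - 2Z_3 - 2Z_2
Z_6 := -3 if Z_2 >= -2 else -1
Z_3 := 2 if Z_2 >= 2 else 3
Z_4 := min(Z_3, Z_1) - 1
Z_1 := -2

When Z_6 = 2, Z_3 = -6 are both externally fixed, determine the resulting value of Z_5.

26

Under do(Z_6 = 2, Z_3 = -6), each intervened variable's structural equation is replaced by its fixed value.
Z_2 = 2Z_1 - 4  [with Z_1=-2]  = -8
Z_5 = Z_1 - 2Z_3 - 2Z_2  [with Z_1=-2, Z_3=-6, Z_2=-8]  = 26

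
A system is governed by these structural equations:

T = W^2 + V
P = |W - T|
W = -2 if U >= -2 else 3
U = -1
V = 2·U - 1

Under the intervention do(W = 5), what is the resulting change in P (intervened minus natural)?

do(W=5) replaces the equation W = -2 if U >= -2 else 3 with the constant W = 5.
V = 2·U - 1  [with U=-1]  = -3
T = W^2 + V  [with W=5, V=-3]  = 22
P = |W - T|  [with W=5, T=22]  = 17
Without intervention: V = 2·U - 1  [with U=-1]  = -3; W = -2 if U >= -2 else 3  [with U=-1]  = -2; T = W^2 + V  [with W=-2, V=-3]  = 1; P = |W - T|  [with W=-2, T=1]  = 3.
Change = 17 − 3 = 14.

14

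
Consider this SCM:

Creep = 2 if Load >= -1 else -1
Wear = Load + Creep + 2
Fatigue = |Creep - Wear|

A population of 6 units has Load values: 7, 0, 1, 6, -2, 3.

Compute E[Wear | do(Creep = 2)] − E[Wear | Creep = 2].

-0.9

The intervention sets Creep=2 in all 6 units regardless of Load. Recomputing Wear per unit gives 11, 4, 5, 10, 2, 7; average 6.5.
Observing Creep=2 restricts to units where Creep's equation naturally yields 2: Load ∈ {7, 0, 1, 6, 3}. In that subpopulation Wear = 11, 4, 5, 10, 7, mean 7.4.
Difference = 6.5 − 7.4 = -0.9.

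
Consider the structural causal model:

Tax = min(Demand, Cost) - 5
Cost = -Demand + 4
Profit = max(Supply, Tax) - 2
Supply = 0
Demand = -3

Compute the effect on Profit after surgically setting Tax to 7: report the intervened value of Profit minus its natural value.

Intervening sets Tax = 7 and removes its equation (Tax = min(Demand, Cost) - 5).
Profit = max(Supply, Tax) - 2  [with Supply=0, Tax=7]  = 5
Without intervention: Cost = -Demand + 4  [with Demand=-3]  = 7; Tax = min(Demand, Cost) - 5  [with Demand=-3, Cost=7]  = -8; Profit = max(Supply, Tax) - 2  [with Supply=0, Tax=-8]  = -2.
Change = 5 − (-2) = 7.

7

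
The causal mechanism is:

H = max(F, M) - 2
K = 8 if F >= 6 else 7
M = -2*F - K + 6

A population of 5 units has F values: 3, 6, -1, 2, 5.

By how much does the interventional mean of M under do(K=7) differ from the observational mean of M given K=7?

-1.5

do(K=7) breaks K's dependence on F. With K=7 fixed, M across the units is -7, -13, 1, -5, -11, mean -7.
Conditioning on K=7 selects the 4 unit(s) with F ∈ {3, -1, 2, 5}. Their M values: -7, 1, -5, -11. Mean = -5.5.
Difference = -7 − (-5.5) = -1.5.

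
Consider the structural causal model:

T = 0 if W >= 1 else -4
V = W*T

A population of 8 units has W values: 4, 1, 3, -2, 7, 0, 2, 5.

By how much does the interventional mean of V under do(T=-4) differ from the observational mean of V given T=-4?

The intervention sets T=-4 in all 8 units regardless of W. Recomputing V per unit gives -16, -4, -12, 8, -28, 0, -8, -20; average -10.
Observing T=-4 restricts to units where T's equation naturally yields -4: W ∈ {-2, 0}. In that subpopulation V = 8, 0, mean 4.
Difference = -10 − 4 = -14.

-14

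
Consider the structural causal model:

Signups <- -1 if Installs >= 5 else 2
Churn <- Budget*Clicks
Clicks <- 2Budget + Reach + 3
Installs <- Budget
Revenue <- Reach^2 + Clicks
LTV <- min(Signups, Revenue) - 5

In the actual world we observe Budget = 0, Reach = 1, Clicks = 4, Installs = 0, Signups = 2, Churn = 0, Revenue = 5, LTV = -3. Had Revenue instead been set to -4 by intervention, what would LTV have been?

do(Revenue=-4) replaces the equation Revenue <- Reach^2 + Clicks with the constant Revenue = -4.
Installs = Budget  [with Budget=0]  = 0
Signups = -1 if Installs >= 5 else 2  [with Installs=0]  = 2
LTV = min(Signups, Revenue) - 5  [with Signups=2, Revenue=-4]  = -9

-9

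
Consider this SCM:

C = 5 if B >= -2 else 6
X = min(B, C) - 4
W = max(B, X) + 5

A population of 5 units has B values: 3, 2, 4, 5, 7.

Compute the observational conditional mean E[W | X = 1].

11

Conditioning on X=1 selects the 2 unit(s) with B ∈ {5, 7}. Their W values: 10, 12. Mean = 11.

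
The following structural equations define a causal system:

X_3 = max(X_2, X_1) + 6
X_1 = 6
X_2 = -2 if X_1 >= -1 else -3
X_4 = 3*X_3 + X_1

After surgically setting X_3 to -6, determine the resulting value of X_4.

-12

The intervention breaks the incoming arrows to X_3: X_3 = max(X_2, X_1) + 6 no longer applies, and X_3 = -6.
X_4 = 3*X_3 + X_1  [with X_3=-6, X_1=6]  = -12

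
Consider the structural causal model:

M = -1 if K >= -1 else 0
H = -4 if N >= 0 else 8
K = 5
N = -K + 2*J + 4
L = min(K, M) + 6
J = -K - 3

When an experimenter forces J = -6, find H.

Under do(J=-6), the mechanism J = -K - 3 is discarded; J is fixed at -6.
N = -K + 2*J + 4  [with K=5, J=-6]  = -13
H = -4 if N >= 0 else 8  [with N=-13]  = 8

8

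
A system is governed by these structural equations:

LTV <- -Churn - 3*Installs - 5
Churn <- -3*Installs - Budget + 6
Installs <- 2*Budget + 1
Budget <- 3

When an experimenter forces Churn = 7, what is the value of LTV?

The intervention breaks the incoming arrows to Churn: Churn <- -3*Installs - Budget + 6 no longer applies, and Churn = 7.
Installs = 2*Budget + 1  [with Budget=3]  = 7
LTV = -Churn - 3*Installs - 5  [with Churn=7, Installs=7]  = -33

-33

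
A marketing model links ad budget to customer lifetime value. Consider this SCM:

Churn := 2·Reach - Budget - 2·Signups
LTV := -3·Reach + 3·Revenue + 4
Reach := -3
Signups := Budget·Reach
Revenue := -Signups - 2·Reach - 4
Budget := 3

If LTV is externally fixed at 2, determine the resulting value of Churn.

9

do(LTV=2) replaces the equation LTV := -3·Reach + 3·Revenue + 4 with the constant LTV = 2.
No directed path runs from LTV to Churn, so Churn keeps its natural value.
Signups = Budget·Reach  [with Budget=3, Reach=-3]  = -9
Churn = 2·Reach - Budget - 2·Signups  [with Reach=-3, Budget=3, Signups=-9]  = 9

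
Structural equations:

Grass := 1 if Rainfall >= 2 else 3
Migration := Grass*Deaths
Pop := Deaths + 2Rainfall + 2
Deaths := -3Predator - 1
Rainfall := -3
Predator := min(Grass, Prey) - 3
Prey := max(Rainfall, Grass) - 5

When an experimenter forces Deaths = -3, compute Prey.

do(Deaths=-3) replaces the equation Deaths := -3Predator - 1 with the constant Deaths = -3.
Prey is not downstream of the intervention, so its value is determined by the original equations.
Grass = 1 if Rainfall >= 2 else 3  [with Rainfall=-3]  = 3
Prey = max(Rainfall, Grass) - 5  [with Rainfall=-3, Grass=3]  = -2

-2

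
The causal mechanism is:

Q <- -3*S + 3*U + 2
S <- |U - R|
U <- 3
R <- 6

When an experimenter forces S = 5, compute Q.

The intervention breaks the incoming arrows to S: S <- |U - R| no longer applies, and S = 5.
Q = -3*S + 3*U + 2  [with S=5, U=3]  = -4

-4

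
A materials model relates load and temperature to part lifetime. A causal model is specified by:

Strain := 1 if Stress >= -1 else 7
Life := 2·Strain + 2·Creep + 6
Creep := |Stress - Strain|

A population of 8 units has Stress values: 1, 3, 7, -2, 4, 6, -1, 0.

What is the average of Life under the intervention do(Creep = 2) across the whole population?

do(Creep=2) breaks Creep's dependence on Stress. With Creep=2 fixed, Life across the units is 12, 12, 12, 24, 12, 12, 12, 12, mean 13.5.

13.5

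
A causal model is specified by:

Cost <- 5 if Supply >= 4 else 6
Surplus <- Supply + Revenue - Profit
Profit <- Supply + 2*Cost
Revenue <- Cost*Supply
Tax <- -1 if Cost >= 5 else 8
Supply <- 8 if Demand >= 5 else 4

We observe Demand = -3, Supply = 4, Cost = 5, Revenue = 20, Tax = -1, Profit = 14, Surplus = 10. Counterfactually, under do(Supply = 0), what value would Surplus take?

-12

Under do(Supply=0), the mechanism Supply <- 8 if Demand >= 5 else 4 is discarded; Supply is fixed at 0.
Cost = 5 if Supply >= 4 else 6  [with Supply=0]  = 6
Revenue = Cost*Supply  [with Cost=6, Supply=0]  = 0
Profit = Supply + 2*Cost  [with Supply=0, Cost=6]  = 12
Surplus = Supply + Revenue - Profit  [with Supply=0, Revenue=0, Profit=12]  = -12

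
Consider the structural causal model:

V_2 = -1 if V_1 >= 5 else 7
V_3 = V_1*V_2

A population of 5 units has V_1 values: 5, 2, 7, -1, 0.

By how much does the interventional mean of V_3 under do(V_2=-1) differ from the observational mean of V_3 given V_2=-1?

Every unit gets V_2=-1 under the intervention. V_3 values become -5, -2, -7, 1, 0; E[V_3|do(V_2=-1)] = -2.6.
E[V_3|V_2=-1] averages over only the 2 units with V_2=-1 (V_1 = 5, 7): V_3 = -5, -7, mean -6.
Difference = -2.6 − (-6) = 3.4.

3.4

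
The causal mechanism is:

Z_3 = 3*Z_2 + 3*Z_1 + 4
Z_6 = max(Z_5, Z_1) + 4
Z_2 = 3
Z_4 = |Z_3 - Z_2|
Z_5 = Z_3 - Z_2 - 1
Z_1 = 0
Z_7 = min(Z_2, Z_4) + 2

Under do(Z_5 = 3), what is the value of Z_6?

The intervention breaks the incoming arrows to Z_5: Z_5 = Z_3 - Z_2 - 1 no longer applies, and Z_5 = 3.
Z_6 = max(Z_5, Z_1) + 4  [with Z_5=3, Z_1=0]  = 7

7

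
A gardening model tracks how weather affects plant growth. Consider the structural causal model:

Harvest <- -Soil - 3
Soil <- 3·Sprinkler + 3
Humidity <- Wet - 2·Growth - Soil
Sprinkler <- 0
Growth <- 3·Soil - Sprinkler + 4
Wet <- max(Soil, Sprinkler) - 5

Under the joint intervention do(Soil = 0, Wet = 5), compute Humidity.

-3

Under do(Soil = 0, Wet = 5), each intervened variable's structural equation is replaced by its fixed value.
Growth = 3·Soil - Sprinkler + 4  [with Soil=0, Sprinkler=0]  = 4
Humidity = Wet - 2·Growth - Soil  [with Wet=5, Growth=4, Soil=0]  = -3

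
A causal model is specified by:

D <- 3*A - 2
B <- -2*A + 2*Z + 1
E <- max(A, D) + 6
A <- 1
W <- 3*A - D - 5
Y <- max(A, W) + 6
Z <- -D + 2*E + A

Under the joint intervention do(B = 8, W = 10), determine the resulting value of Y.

Under do(B = 8, W = 10), each intervened variable's structural equation is replaced by its fixed value.
Y = max(A, W) + 6  [with A=1, W=10]  = 16

16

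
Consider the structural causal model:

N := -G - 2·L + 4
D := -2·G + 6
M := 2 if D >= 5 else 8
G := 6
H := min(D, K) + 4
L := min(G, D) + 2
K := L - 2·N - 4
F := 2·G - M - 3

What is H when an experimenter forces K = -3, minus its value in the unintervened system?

do(K=-3) replaces the equation K := L - 2·N - 4 with the constant K = -3.
D = -2·G + 6  [with G=6]  = -6
H = min(D, K) + 4  [with D=-6, K=-3]  = -2
Without intervention: D = -2·G + 6  [with G=6]  = -6; L = min(G, D) + 2  [with G=6, D=-6]  = -4; N = -G - 2·L + 4  [with G=6, L=-4]  = 6; K = L - 2·N - 4  [with L=-4, N=6]  = -20; H = min(D, K) + 4  [with D=-6, K=-20]  = -16.
Change = -2 − (-16) = 14.

14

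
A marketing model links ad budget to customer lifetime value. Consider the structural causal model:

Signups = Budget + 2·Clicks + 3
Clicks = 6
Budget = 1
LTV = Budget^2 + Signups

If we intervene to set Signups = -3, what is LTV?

-2

The intervention breaks the incoming arrows to Signups: Signups = Budget + 2·Clicks + 3 no longer applies, and Signups = -3.
LTV = Budget^2 + Signups  [with Budget=1, Signups=-3]  = -2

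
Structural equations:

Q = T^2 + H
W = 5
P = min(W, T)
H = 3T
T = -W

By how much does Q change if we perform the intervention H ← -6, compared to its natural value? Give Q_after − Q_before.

The intervention breaks the incoming arrows to H: H = 3T no longer applies, and H = -6.
T = -W  [with W=5]  = -5
Q = T^2 + H  [with T=-5, H=-6]  = 19
Without intervention: T = -W  [with W=5]  = -5; H = 3T  [with T=-5]  = -15; Q = T^2 + H  [with T=-5, H=-15]  = 10.
Change = 19 − 10 = 9.

9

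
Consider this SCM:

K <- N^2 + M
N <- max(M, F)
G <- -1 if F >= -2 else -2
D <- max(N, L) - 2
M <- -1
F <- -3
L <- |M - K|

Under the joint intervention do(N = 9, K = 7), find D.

7

Setting N = 9, K = 7 by intervention discards those variables' equations.
L = |M - K|  [with M=-1, K=7]  = 8
D = max(N, L) - 2  [with N=9, L=8]  = 7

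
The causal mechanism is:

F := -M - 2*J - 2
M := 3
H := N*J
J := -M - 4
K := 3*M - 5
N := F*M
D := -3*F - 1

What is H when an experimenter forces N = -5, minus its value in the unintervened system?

224

Intervening sets N = -5 and removes its equation (N := F*M).
J = -M - 4  [with M=3]  = -7
H = N*J  [with N=-5, J=-7]  = 35
Without intervention: J = -M - 4  [with M=3]  = -7; F = -M - 2*J - 2  [with M=3, J=-7]  = 9; N = F*M  [with F=9, M=3]  = 27; H = N*J  [with N=27, J=-7]  = -189.
Change = 35 − (-189) = 224.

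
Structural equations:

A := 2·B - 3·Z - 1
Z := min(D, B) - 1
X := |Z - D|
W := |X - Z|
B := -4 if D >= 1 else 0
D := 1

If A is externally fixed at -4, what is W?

do(A=-4) replaces the equation A := 2·B - 3·Z - 1 with the constant A = -4.
Since W is not a descendant of the intervened variable, it is unaffected.
B = -4 if D >= 1 else 0  [with D=1]  = -4
Z = min(D, B) - 1  [with D=1, B=-4]  = -5
X = |Z - D|  [with Z=-5, D=1]  = 6
W = |X - Z|  [with X=6, Z=-5]  = 11

11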